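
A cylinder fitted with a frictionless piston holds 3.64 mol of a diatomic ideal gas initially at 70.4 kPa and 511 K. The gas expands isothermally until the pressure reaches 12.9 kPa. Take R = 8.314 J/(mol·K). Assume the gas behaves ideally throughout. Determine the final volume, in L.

V₁ = nRT₁/P₁ = 3.64×8.314×511/70.4 = 220 L.
Isothermal: T stays 511 K; PV = const ⇒ V₂ = 1200 L, P₂ = 12.9 kPa.

1200 L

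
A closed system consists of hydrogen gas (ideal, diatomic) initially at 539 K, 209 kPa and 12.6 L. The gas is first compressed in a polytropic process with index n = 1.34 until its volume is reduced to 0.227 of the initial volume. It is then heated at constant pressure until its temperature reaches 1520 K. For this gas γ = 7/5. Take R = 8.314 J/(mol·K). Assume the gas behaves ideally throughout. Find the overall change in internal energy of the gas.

12000 J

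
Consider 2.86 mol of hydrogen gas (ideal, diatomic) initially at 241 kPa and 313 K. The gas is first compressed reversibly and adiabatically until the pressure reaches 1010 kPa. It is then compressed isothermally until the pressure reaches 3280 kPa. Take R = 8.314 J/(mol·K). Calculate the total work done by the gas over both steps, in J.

-22600 J

V₁ = nRT₁/P₁ = 2.86×8.314×313/241 = 30.9 L.
Step 1 — Adiabatic: T₂/T₁ = (P₂/P₁)^((γ−1)/γ) ⇒ T₂ = 313×(4.19)^0.286 = 471 K; V₂ = 11.1 L.
ΔU = nCvΔT = 2.86×20.8×(471−313) = 9410 J.
Q = 0 for an adiabatic process, so W = −ΔU = -9410 J.
State after step 1: P = 1010 kPa, V = 11.1 L, T = 471 K.
Step 2 — Isothermal: T stays 471 K; PV = const ⇒ V₂ = 3.42 L, P₂ = 3280 kPa.
ΔU = 0 (ideal gas, T constant).
W = nRT ln(V₂/V₁) = 2.86×8.314×471×ln(0.308) = -13200 J.
Q = ΔU + W = -13200 J.
Net over both steps: W = -22600 J, Q = -13200 J, ΔU = 9410 J.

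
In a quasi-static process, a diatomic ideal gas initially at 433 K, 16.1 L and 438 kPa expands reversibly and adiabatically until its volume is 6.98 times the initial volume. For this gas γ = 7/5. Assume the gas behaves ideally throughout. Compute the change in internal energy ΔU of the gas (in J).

-9530 J

n = P₁V₁/(RT₁) = 438×16.1/(8.314×433) = 1.96 mol.
Adiabatic: TV^(γ−1) = const ⇒ T₂ = 433×(0.143)^0.400 = 199 K; PV^γ = const ⇒ P₂ = 28.8 kPa.
For an ideal gas ΔU = nCvΔT with Cv = (5/2)R = 20.8 J/(mol·K).
ΔU = 1.96×20.8×(199−433) = -9530 J.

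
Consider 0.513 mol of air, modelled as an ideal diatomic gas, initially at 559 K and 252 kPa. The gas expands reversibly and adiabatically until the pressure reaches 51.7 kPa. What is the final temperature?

V₁ = nRT₁/P₁ = 0.513×8.314×559/252 = 9.46 L.
Adiabatic: T₂/T₁ = (P₂/P₁)^((γ−1)/γ) ⇒ T₂ = 559×(0.205)^0.286 = 356 K; V₂ = 29.3 L.

356 K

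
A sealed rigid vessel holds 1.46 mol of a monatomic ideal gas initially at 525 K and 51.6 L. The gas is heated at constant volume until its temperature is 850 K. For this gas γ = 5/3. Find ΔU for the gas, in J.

P₁ = nRT₁/V₁ = 1.46×8.314×525/51.6 = 124 kPa.
Isochoric: V stays 51.6 L; P/T = const ⇒ T₂ = 850 K, P₂ = 200 kPa.
For an ideal gas ΔU = nCvΔT with Cv = (3/2)R = 12.5 J/(mol·K).
ΔU = 1.46×12.5×(850−525) = 5920 J.

5920 J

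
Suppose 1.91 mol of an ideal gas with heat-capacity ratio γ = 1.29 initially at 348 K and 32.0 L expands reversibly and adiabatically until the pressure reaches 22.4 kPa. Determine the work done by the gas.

7020 J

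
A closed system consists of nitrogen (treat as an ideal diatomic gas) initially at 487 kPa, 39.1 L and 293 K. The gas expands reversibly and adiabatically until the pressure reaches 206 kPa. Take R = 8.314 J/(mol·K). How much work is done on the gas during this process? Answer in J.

n = P₁V₁/(RT₁) = 487×39.1/(8.314×293) = 7.82 mol.
Adiabatic: T₂/T₁ = (P₂/P₁)^((γ−1)/γ) ⇒ T₂ = 293×(0.423)^0.286 = 229 K; V₂ = 72.3 L.
ΔU = nCvΔT = 7.82×20.8×(229−293) = -10400 J.
Q = 0 for an adiabatic process, so W = −ΔU = 10400 J.
Work done on the gas = −W_by = -10400 J.

-10400 J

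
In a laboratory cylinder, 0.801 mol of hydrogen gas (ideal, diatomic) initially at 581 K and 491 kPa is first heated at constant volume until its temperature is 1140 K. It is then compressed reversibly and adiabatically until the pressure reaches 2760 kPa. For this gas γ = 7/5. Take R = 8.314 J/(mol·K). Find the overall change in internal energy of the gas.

V₁ = nRT₁/P₁ = 0.801×8.314×581/491 = 7.88 L.
Step 1 — Isochoric: V stays 7.88 L; P/T = const ⇒ T₂ = 1140 K, P₂ = 963 kPa.
W = 0 (no volume change).
ΔU = nCvΔT = 0.801×20.8×(1140−581) = 9310 J.
Q = ΔU = 9310 J.
State after step 1: P = 963 kPa, V = 7.88 L, T = 1140 K.
Step 2 — Adiabatic: T₂/T₁ = (P₂/P₁)^((γ−1)/γ) ⇒ T₂ = 1140×(2.86)^0.286 = 1540 K; V₂ = 3.72 L.
ΔU = nCvΔT = 0.801×20.8×(1540−1140) = 6660 J.
Q = 0 for an adiabatic process, so W = −ΔU = -6660 J.
Net over both steps: W = -6660 J, Q = 9310 J, ΔU = 16000 J.

16000 J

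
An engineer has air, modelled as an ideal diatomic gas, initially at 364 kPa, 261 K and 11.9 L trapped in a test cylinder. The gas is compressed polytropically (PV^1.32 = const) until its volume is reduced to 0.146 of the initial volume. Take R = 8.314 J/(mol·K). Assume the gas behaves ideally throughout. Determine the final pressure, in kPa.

Polytropic n=1.32: T₂ = T₁(V₁/V₂)^(n−1) = 261×(6.85)^0.32 = 483 K; P₂ = P₁(V₁/V₂)^n = 4610 kPa.

4610 kPa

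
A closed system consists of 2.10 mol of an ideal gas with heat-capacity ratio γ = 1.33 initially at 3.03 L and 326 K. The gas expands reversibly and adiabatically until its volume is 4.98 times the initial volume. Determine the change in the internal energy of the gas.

-7090 J

P₁ = nRT₁/V₁ = 2.10×8.314×326/3.03 = 1880 kPa.
Adiabatic: TV^(γ−1) = const ⇒ T₂ = 326×(0.201)^0.330 = 192 K; PV^γ = const ⇒ P₂ = 222 kPa.
For an ideal gas ΔU = nCvΔT with Cv = R/(γ−1) = 25.2 J/(mol·K).
ΔU = 2.10×25.2×(192−326) = -7090 J.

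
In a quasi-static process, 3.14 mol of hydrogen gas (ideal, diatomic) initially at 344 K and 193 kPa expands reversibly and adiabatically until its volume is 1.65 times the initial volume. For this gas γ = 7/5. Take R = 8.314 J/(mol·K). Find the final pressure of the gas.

V₁ = nRT₁/P₁ = 3.14×8.314×344/193 = 46.5 L.
Adiabatic: TV^(γ−1) = const ⇒ T₂ = 344×(0.606)^0.400 = 282 K; PV^γ = const ⇒ P₂ = 95.7 kPa.

95.7 kPa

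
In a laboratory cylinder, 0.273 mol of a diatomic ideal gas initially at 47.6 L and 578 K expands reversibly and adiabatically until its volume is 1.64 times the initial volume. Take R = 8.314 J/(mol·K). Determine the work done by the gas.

P₁ = nRT₁/V₁ = 0.273×8.314×578/47.6 = 27.6 kPa.
Adiabatic: TV^(γ−1) = const ⇒ T₂ = 578×(0.610)^0.400 = 474 K; PV^γ = const ⇒ P₂ = 13.8 kPa.
ΔU = nCvΔT = 0.273×20.8×(474−578) = -589 J.
Q = 0 for an adiabatic process, so W = −ΔU = 589 J.

589 J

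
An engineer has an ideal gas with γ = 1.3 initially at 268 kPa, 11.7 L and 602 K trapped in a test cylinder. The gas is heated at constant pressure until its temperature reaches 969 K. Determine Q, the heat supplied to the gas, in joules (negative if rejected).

n = P₁V₁/(RT₁) = 268×11.7/(8.314×602) = 0.626 mol.
Isobaric: P stays 268 kPa; V/T = const ⇒ T₂ = 969 K, V₂ = 18.8 L.
W = PΔV = 268×(18.8−11.7) kPa·L = 1910 J.
ΔU = nCvΔT = 0.626×27.7×(969−602) = 6370 J.
Q = ΔU + W = nCpΔT = 8280 J.

8280 J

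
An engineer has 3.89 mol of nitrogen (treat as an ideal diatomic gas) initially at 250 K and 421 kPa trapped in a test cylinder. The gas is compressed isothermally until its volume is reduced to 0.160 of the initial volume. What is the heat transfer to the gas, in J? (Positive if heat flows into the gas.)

V₁ = nRT₁/P₁ = 3.89×8.314×250/421 = 19.2 L.
Isothermal: T stays 250 K; PV = const ⇒ V₂ = 3.07 L, P₂ = 2630 kPa.
ΔU = 0 (ideal gas, T constant).
W = nRT ln(V₂/V₁) = 3.89×8.314×250×ln(0.160) = -14800 J.
Q = ΔU + W = -14800 J.

-14800 J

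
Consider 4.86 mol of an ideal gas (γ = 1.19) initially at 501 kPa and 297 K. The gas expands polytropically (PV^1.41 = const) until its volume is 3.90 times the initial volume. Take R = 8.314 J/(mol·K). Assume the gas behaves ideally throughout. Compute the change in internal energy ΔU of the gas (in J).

-27000 J

V₁ = nRT₁/P₁ = 4.86×8.314×297/501 = 24.0 L.
Polytropic n=1.41: T₂ = T₁(V₁/V₂)^(n−1) = 297×(0.256)^0.41 = 170 K; P₂ = P₁(V₁/V₂)^n = 73.5 kPa.
For an ideal gas ΔU = nCvΔT with Cv = R/(γ−1) = 43.8 J/(mol·K).
ΔU = 4.86×43.8×(170−297) = -27000 J.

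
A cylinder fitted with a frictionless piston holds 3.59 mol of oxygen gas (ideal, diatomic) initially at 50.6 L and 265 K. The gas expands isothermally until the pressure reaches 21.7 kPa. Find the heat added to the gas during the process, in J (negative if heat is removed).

15600 J

P₁ = nRT₁/V₁ = 3.59×8.314×265/50.6 = 156 kPa.
Isothermal: T stays 265 K; PV = const ⇒ V₂ = 364 L, P₂ = 21.7 kPa.
ΔU = 0 (ideal gas, T constant).
W = nRT ln(V₂/V₁) = 3.59×8.314×265×ln(7.20) = 15600 J.
Q = ΔU + W = 15600 J.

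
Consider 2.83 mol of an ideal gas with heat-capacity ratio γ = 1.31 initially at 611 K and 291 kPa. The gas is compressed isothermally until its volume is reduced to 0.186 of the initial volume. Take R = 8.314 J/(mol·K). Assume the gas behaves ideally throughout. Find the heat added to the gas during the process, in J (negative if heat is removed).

V₁ = nRT₁/P₁ = 2.83×8.314×611/291 = 49.4 L.
Isothermal: T stays 611 K; PV = const ⇒ V₂ = 9.19 L, P₂ = 1560 kPa.
ΔU = 0 (ideal gas, T constant).
W = nRT ln(V₂/V₁) = 2.83×8.314×611×ln(0.186) = -24200 J.
Q = ΔU + W = -24200 J.

-24200 J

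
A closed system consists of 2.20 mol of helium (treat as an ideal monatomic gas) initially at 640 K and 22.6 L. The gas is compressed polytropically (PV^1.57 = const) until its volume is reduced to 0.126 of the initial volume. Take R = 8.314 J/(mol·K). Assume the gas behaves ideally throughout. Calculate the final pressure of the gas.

P₁ = nRT₁/V₁ = 2.20×8.314×640/22.6 = 518 kPa.
Polytropic n=1.57: T₂ = T₁(V₁/V₂)^(n−1) = 640×(7.94)^0.57 = 2080 K; P₂ = P₁(V₁/V₂)^n = 13400 kPa.

13400 kPa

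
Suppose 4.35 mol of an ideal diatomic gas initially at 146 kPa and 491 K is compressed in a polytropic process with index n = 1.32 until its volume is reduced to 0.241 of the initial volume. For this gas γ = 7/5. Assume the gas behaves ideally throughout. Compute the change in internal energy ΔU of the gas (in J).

V₁ = nRT₁/P₁ = 4.35×8.314×491/146 = 122 L.
Polytropic n=1.32: T₂ = T₁(V₁/V₂)^(n−1) = 491×(4.15)^0.32 = 774 K; P₂ = P₁(V₁/V₂)^n = 955 kPa.
For an ideal gas ΔU = nCvΔT with Cv = (5/2)R = 20.8 J/(mol·K).
ΔU = 4.35×20.8×(774−491) = 25600 J.

25600 J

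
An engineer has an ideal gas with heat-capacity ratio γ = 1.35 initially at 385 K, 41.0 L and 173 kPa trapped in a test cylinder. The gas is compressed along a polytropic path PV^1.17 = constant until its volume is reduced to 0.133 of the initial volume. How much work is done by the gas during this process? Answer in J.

-17100 J

n = P₁V₁/(RT₁) = 173×41.0/(8.314×385) = 2.22 mol.
Polytropic n=1.17: T₂ = T₁(V₁/V₂)^(n−1) = 385×(7.52)^0.17 = 543 K; P₂ = P₁(V₁/V₂)^n = 1830 kPa.
W = (P₁V₁−P₂V₂)/(n−1) = (173×41.0−1830×5.45)/0.17 = -17100 J.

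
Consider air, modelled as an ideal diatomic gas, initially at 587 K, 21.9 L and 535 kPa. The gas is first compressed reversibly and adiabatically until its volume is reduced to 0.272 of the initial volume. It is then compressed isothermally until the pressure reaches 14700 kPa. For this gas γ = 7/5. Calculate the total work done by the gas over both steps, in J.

n = P₁V₁/(RT₁) = 535×21.9/(8.314×587) = 2.40 mol.
Step 1 — Adiabatic: TV^(γ−1) = const ⇒ T₂ = 587×(3.68)^0.400 = 988 K; PV^γ = const ⇒ P₂ = 3310 kPa.
ΔU = nCvΔT = 2.40×20.8×(988−587) = 20000 J.
Q = 0 for an adiabatic process, so W = −ΔU = -20000 J.
State after step 1: P = 3310 kPa, V = 5.96 L, T = 988 K.
Step 2 — Isothermal: T stays 988 K; PV = const ⇒ V₂ = 1.34 L, P₂ = 14700 kPa.
ΔU = 0 (ideal gas, T constant).
W = nRT ln(V₂/V₁) = 2.40×8.314×988×ln(0.225) = -29400 J.
Q = ΔU + W = -29400 J.
Net over both steps: W = -49400 J, Q = -29400 J, ΔU = 20000 J.

-49400 J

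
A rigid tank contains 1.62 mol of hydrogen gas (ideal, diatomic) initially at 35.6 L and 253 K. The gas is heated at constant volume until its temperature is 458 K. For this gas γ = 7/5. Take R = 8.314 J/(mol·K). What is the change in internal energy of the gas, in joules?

P₁ = nRT₁/V₁ = 1.62×8.314×253/35.6 = 95.7 kPa.
Isochoric: V stays 35.6 L; P/T = const ⇒ T₂ = 458 K, P₂ = 173 kPa.
For an ideal gas ΔU = nCvΔT with Cv = (5/2)R = 20.8 J/(mol·K).
ΔU = 1.62×20.8×(458−253) = 6900 J.

6900 J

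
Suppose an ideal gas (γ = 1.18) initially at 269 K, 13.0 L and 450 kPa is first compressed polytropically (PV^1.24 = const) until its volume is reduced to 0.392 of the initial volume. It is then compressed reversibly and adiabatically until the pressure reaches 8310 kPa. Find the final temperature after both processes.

440 K

n = P₁V₁/(RT₁) = 450×13.0/(8.314×269) = 2.62 mol.
Step 1 — Polytropic n=1.24: T₂ = T₁(V₁/V₂)^(n−1) = 269×(2.55)^0.24 = 337 K; P₂ = P₁(V₁/V₂)^n = 1440 kPa.
W = (P₁V₁−P₂V₂)/(n−1) = (450×13.0−1440×5.10)/0.24 = -6140 J.
ΔU = nCvΔT = 2.62×46.2×(337−269) = 8190 J.
Q = ΔU + W = 2050 J.
State after step 1: P = 1440 kPa, V = 5.10 L, T = 337 K.
Step 2 — Adiabatic: T₂/T₁ = (P₂/P₁)^((γ−1)/γ) ⇒ T₂ = 337×(5.78)^0.153 = 440 K; V₂ = 1.15 L.
ΔU = nCvΔT = 2.62×46.2×(440−337) = 12500 J.
Q = 0 for an adiabatic process, so W = −ΔU = -12500 J.
Net over both steps: W = -18600 J, Q = 2050 J, ΔU = 20700 J.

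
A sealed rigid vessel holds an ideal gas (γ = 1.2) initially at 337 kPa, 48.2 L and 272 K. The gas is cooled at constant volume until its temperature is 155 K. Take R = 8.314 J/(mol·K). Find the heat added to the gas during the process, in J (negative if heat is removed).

-34900 J

n = P₁V₁/(RT₁) = 337×48.2/(8.314×272) = 7.18 mol.
Isochoric: V stays 48.2 L; P/T = const ⇒ T₂ = 155 K, P₂ = 192 kPa.
W = 0 (no volume change).
ΔU = nCvΔT = 7.18×41.6×(155−272) = -34900 J.
Q = ΔU = -34900 J.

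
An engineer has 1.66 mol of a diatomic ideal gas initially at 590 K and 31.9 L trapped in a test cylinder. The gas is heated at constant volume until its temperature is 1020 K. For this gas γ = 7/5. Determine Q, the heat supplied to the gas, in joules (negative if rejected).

14800 J

P₁ = nRT₁/V₁ = 1.66×8.314×590/31.9 = 255 kPa.
Isochoric: V stays 31.9 L; P/T = const ⇒ T₂ = 1020 K, P₂ = 441 kPa.
W = 0 (no volume change).
ΔU = nCvΔT = 1.66×20.8×(1020−590) = 14800 J.
Q = ΔU = 14800 J.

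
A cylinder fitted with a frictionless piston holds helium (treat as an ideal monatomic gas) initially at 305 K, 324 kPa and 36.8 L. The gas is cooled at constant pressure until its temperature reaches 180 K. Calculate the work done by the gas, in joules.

n = P₁V₁/(RT₁) = 324×36.8/(8.314×305) = 4.70 mol.
Isobaric: P stays 324 kPa; V/T = const ⇒ T₂ = 180 K, V₂ = 21.7 L.
W = PΔV = 324×(21.7−36.8) kPa·L = -4890 J.

-4890 J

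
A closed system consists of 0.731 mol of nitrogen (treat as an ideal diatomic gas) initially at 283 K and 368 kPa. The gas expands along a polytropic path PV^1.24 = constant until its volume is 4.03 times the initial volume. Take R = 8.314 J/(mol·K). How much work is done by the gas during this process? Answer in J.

2040 J

V₁ = nRT₁/P₁ = 0.731×8.314×283/368 = 4.67 L.
Polytropic n=1.24: T₂ = T₁(V₁/V₂)^(n−1) = 283×(0.248)^0.24 = 203 K; P₂ = P₁(V₁/V₂)^n = 65.4 kPa.
W = (P₁V₁−P₂V₂)/(n−1) = (368×4.67−65.4×18.8)/0.24 = 2040 J.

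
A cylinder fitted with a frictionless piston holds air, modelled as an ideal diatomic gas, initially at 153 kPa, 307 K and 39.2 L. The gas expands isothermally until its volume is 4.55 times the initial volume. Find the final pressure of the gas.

33.6 kPa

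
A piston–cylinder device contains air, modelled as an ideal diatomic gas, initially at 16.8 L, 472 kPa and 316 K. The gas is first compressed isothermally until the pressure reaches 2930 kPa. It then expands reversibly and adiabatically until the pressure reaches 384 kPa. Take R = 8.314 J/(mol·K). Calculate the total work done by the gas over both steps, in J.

-5750 J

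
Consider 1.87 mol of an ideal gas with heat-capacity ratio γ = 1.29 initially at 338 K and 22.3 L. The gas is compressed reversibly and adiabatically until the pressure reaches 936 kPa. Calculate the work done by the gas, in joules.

-6590 J

P₁ = nRT₁/V₁ = 1.87×8.314×338/22.3 = 236 kPa.
Adiabatic: T₂/T₁ = (P₂/P₁)^((γ−1)/γ) ⇒ T₂ = 338×(3.97)^0.225 = 461 K; V₂ = 7.66 L.
ΔU = nCvΔT = 1.87×28.7×(461−338) = 6590 J.
Q = 0 for an adiabatic process, so W = −ΔU = -6590 J.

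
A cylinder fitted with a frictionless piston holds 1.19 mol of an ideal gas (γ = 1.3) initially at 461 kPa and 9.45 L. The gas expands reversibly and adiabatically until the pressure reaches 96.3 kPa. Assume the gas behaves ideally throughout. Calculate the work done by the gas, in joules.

T₁ = P₁V₁/(nR) = 461×9.45/(1.19×8.314) = 440 K.
Adiabatic: T₂/T₁ = (P₂/P₁)^((γ−1)/γ) ⇒ T₂ = 440×(0.209)^0.231 = 307 K; V₂ = 31.5 L.
ΔU = nCvΔT = 1.19×27.7×(307−440) = -4400 J.
Q = 0 for an adiabatic process, so W = −ΔU = 4400 J.

4400 J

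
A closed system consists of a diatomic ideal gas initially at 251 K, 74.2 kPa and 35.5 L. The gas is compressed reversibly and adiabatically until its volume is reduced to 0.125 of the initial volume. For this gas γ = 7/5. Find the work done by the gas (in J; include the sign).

-8540 J

n = P₁V₁/(RT₁) = 74.2×35.5/(8.314×251) = 1.26 mol.
Adiabatic: TV^(γ−1) = const ⇒ T₂ = 251×(8.00)^0.400 = 577 K; PV^γ = const ⇒ P₂ = 1360 kPa.
ΔU = nCvΔT = 1.26×20.8×(577−251) = 8540 J.
Q = 0 for an adiabatic process, so W = −ΔU = -8540 J.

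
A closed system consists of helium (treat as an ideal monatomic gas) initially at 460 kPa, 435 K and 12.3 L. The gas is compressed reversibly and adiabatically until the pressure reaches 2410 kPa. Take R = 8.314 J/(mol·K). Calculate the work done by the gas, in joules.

n = P₁V₁/(RT₁) = 460×12.3/(8.314×435) = 1.56 mol.
Adiabatic: T₂/T₁ = (P₂/P₁)^((γ−1)/γ) ⇒ T₂ = 435×(5.24)^0.400 = 844 K; V₂ = 4.55 L.
ΔU = nCvΔT = 1.56×12.5×(844−435) = 7970 J.
Q = 0 for an adiabatic process, so W = −ΔU = -7970 J.

-7970 J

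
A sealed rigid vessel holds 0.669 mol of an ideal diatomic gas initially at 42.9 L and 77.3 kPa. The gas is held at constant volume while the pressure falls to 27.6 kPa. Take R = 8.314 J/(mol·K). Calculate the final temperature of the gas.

T₁ = P₁V₁/(nR) = 77.3×42.9/(0.669×8.314) = 596 K.
Isochoric: V stays 42.9 L; P/T = const ⇒ T₂ = 213 K, P₂ = 27.6 kPa.

213 K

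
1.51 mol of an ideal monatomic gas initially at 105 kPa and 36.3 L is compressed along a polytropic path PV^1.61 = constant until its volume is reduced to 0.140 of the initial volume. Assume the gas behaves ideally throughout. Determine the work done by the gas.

-14500 J

T₁ = P₁V₁/(nR) = 105×36.3/(1.51×8.314) = 304 K.
Polytropic n=1.61: T₂ = T₁(V₁/V₂)^(n−1) = 304×(7.14)^0.61 = 1010 K; P₂ = P₁(V₁/V₂)^n = 2490 kPa.
W = (P₁V₁−P₂V₂)/(n−1) = (105×36.3−2490×5.08)/0.61 = -14500 J.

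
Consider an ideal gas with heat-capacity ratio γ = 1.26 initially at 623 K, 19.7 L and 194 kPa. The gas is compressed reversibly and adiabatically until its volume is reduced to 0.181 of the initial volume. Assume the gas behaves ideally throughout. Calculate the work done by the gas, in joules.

-8230 J

n = P₁V₁/(RT₁) = 194×19.7/(8.314×623) = 0.738 mol.
Adiabatic: TV^(γ−1) = const ⇒ T₂ = 623×(5.52)^0.260 = 972 K; PV^γ = const ⇒ P₂ = 1670 kPa.
ΔU = nCvΔT = 0.738×32.0×(972−623) = 8230 J.
Q = 0 for an adiabatic process, so W = −ΔU = -8230 J.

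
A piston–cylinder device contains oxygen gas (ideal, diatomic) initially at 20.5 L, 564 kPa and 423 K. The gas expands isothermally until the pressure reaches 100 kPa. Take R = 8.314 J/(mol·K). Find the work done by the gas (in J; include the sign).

20000 J

n = P₁V₁/(RT₁) = 564×20.5/(8.314×423) = 3.29 mol.
Isothermal: T stays 423 K; PV = const ⇒ V₂ = 116 L, P₂ = 100 kPa.
W = nRT ln(V₂/V₁) = 3.29×8.314×423×ln(5.64) = 20000 J.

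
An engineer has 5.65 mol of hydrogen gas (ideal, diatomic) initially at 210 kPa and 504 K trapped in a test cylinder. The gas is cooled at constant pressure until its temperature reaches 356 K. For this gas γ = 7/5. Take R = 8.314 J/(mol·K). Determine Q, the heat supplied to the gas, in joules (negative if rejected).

V₁ = nRT₁/P₁ = 5.65×8.314×504/210 = 113 L.
Isobaric: P stays 210 kPa; V/T = const ⇒ T₂ = 356 K, V₂ = 79.6 L.
W = PΔV = 210×(79.6−113) kPa·L = -6950 J.
ΔU = nCvΔT = 5.65×20.8×(356−504) = -17400 J.
Q = ΔU + W = nCpΔT = -24300 J.

-24300 J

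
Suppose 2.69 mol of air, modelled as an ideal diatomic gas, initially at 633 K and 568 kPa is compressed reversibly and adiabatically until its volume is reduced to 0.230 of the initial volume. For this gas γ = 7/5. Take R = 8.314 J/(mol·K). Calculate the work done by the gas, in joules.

-28300 J

V₁ = nRT₁/P₁ = 2.69×8.314×633/568 = 24.9 L.
Adiabatic: TV^(γ−1) = const ⇒ T₂ = 633×(4.35)^0.400 = 1140 K; PV^γ = const ⇒ P₂ = 4450 kPa.
ΔU = nCvΔT = 2.69×20.8×(1140−633) = 28300 J.
Q = 0 for an adiabatic process, so W = −ΔU = -28300 J.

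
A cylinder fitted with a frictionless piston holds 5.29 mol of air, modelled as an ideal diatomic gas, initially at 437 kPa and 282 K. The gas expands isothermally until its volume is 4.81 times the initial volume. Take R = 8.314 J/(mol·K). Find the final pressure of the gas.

90.9 kPa

V₁ = nRT₁/P₁ = 5.29×8.314×282/437 = 28.4 L.
Isothermal: T stays 282 K; PV = const ⇒ V₂ = 137 L, P₂ = 90.9 kPa.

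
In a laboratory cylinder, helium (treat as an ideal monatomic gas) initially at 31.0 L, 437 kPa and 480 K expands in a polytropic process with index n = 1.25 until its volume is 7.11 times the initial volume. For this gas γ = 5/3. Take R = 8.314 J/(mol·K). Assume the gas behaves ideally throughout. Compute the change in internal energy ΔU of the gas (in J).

n = P₁V₁/(RT₁) = 437×31.0/(8.314×480) = 3.39 mol.
Polytropic n=1.25: T₂ = T₁(V₁/V₂)^(n−1) = 480×(0.141)^0.25 = 294 K; P₂ = P₁(V₁/V₂)^n = 37.6 kPa.
For an ideal gas ΔU = nCvΔT with Cv = (3/2)R = 12.5 J/(mol·K).
ΔU = 3.39×12.5×(294−480) = -7880 J.

-7880 J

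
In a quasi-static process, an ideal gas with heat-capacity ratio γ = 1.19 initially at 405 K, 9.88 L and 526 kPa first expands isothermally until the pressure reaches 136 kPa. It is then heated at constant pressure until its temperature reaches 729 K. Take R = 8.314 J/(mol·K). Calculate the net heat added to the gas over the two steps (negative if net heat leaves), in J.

33100 J

n = P₁V₁/(RT₁) = 526×9.88/(8.314×405) = 1.54 mol.
Step 1 — Isothermal: T stays 405 K; PV = const ⇒ V₂ = 38.2 L, P₂ = 136 kPa.
ΔU = 0 (ideal gas, T constant).
W = nRT ln(V₂/V₁) = 1.54×8.314×405×ln(3.87) = 7030 J.
Q = ΔU + W = 7030 J.
State after step 1: P = 136 kPa, V = 38.2 L, T = 405 K.
Step 2 — Isobaric: P stays 136 kPa; V/T = const ⇒ T₂ = 729 K, V₂ = 68.8 L.
W = PΔV = 136×(68.8−38.2) kPa·L = 4160 J.
ΔU = nCvΔT = 1.54×43.8×(729−405) = 21900 J.
Q = ΔU + W = nCpΔT = 26000 J.
Net over both steps: W = 11200 J, Q = 33100 J, ΔU = 21900 J.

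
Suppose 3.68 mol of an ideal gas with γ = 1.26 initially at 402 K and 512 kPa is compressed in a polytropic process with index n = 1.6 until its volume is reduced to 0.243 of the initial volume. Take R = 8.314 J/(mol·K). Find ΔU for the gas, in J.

63200 J

V₁ = nRT₁/P₁ = 3.68×8.314×402/512 = 24.0 L.
Polytropic n=1.6: T₂ = T₁(V₁/V₂)^(n−1) = 402×(4.12)^0.60 = 939 K; P₂ = P₁(V₁/V₂)^n = 4920 kPa.
For an ideal gas ΔU = nCvΔT with Cv = R/(γ−1) = 32.0 J/(mol·K).
ΔU = 3.68×32.0×(939−402) = 63200 J.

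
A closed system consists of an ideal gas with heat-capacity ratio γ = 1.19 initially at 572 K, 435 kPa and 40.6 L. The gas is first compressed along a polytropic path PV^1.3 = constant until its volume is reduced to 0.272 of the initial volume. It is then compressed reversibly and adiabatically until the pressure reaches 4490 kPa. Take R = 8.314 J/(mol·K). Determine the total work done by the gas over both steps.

-43000 J

n = P₁V₁/(RT₁) = 435×40.6/(8.314×572) = 3.71 mol.
Step 1 — Polytropic n=1.3: T₂ = T₁(V₁/V₂)^(n−1) = 572×(3.68)^0.30 = 845 K; P₂ = P₁(V₁/V₂)^n = 2360 kPa.
W = (P₁V₁−P₂V₂)/(n−1) = (435×40.6−2360×11.0)/0.30 = -28100 J.
ΔU = nCvΔT = 3.71×43.8×(845−572) = 44400 J.
Q = ΔU + W = 16300 J.
State after step 1: P = 2360 kPa, V = 11.0 L, T = 845 K.
Step 2 — Adiabatic: T₂/T₁ = (P₂/P₁)^((γ−1)/γ) ⇒ T₂ = 845×(1.90)^0.160 = 937 K; V₂ = 6.44 L.
ΔU = nCvΔT = 3.71×43.8×(937−845) = 14800 J.
Q = 0 for an adiabatic process, so W = −ΔU = -14800 J.
Net over both steps: W = -43000 J, Q = 16300 J, ΔU = 59200 J.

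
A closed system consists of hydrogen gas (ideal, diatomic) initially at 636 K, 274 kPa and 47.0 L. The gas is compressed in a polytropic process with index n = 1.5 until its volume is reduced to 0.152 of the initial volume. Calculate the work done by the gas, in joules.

-40300 J

n = P₁V₁/(RT₁) = 274×47.0/(8.314×636) = 2.44 mol.
Polytropic n=1.5: T₂ = T₁(V₁/V₂)^(n−1) = 636×(6.58)^0.50 = 1630 K; P₂ = P₁(V₁/V₂)^n = 4620 kPa.
W = (P₁V₁−P₂V₂)/(n−1) = (274×47.0−4620×7.14)/0.50 = -40300 J.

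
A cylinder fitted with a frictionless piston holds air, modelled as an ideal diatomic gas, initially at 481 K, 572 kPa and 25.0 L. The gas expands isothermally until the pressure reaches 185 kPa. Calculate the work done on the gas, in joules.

-16100 J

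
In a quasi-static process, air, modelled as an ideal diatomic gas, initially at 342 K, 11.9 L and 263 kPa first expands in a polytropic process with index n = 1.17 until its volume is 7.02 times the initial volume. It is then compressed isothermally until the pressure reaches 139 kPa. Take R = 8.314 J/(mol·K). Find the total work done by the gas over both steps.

n = P₁V₁/(RT₁) = 263×11.9/(8.314×342) = 1.10 mol.
Step 1 — Polytropic n=1.17: T₂ = T₁(V₁/V₂)^(n−1) = 342×(0.142)^0.17 = 246 K; P₂ = P₁(V₁/V₂)^n = 26.9 kPa.
W = (P₁V₁−P₂V₂)/(n−1) = (263×11.9−26.9×83.5)/0.17 = 5190 J.
ΔU = nCvΔT = 1.10×20.8×(246−342) = -2210 J.
Q = ΔU + W = 2990 J.
State after step 1: P = 26.9 kPa, V = 83.5 L, T = 246 K.
Step 2 — Isothermal: T stays 246 K; PV = const ⇒ V₂ = 16.2 L, P₂ = 139 kPa.
ΔU = 0 (ideal gas, T constant).
W = nRT ln(V₂/V₁) = 1.10×8.314×246×ln(0.194) = -3690 J.
Q = ΔU + W = -3690 J.
Net over both steps: W = 1500 J, Q = -705 J, ΔU = -2210 J.

1500 J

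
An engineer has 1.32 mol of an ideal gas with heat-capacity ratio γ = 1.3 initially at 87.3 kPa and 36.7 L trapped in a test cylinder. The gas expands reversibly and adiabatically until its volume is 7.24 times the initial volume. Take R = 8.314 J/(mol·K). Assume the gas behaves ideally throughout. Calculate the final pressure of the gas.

T₁ = P₁V₁/(nR) = 87.3×36.7/(1.32×8.314) = 292 K.
Adiabatic: TV^(γ−1) = const ⇒ T₂ = 292×(0.138)^0.300 = 161 K; PV^γ = const ⇒ P₂ = 6.66 kPa.

6.66 kPa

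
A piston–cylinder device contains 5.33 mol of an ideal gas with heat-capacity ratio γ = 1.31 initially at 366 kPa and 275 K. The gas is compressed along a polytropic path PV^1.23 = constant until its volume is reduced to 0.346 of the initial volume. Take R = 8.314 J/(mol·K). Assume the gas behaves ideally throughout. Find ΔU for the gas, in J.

V₁ = nRT₁/P₁ = 5.33×8.314×275/366 = 33.3 L.
Polytropic n=1.23: T₂ = T₁(V₁/V₂)^(n−1) = 275×(2.89)^0.23 = 351 K; P₂ = P₁(V₁/V₂)^n = 1350 kPa.
For an ideal gas ΔU = nCvΔT with Cv = R/(γ−1) = 26.8 J/(mol·K).
ΔU = 5.33×26.8×(351−275) = 10900 J.

10900 J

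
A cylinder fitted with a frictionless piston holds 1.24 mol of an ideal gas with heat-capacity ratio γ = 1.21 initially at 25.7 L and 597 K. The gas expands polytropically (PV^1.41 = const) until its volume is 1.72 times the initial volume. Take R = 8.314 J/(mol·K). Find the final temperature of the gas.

478 K

P₁ = nRT₁/V₁ = 1.24×8.314×597/25.7 = 239 kPa.
Polytropic n=1.41: T₂ = T₁(V₁/V₂)^(n−1) = 597×(0.581)^0.41 = 478 K; P₂ = P₁(V₁/V₂)^n = 111 kPa.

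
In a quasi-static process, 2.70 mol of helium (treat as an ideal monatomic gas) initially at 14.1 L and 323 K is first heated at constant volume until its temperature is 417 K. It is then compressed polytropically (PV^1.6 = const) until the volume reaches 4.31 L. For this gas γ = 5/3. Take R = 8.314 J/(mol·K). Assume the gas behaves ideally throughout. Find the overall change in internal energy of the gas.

P₁ = nRT₁/V₁ = 2.70×8.314×323/14.1 = 514 kPa.
Step 1 — Isochoric: V stays 14.1 L; P/T = const ⇒ T₂ = 417 K, P₂ = 664 kPa.
W = 0 (no volume change).
ΔU = nCvΔT = 2.70×12.5×(417−323) = 3170 J.
Q = ΔU = 3170 J.
State after step 1: P = 664 kPa, V = 14.1 L, T = 417 K.
Step 2 — Polytropic n=1.6: T₂ = T₁(V₁/V₂)^(n−1) = 417×(3.27)^0.60 = 849 K; P₂ = P₁(V₁/V₂)^n = 4420 kPa.
W = (P₁V₁−P₂V₂)/(n−1) = (664×14.1−4420×4.31)/0.60 = -16200 J.
ΔU = nCvΔT = 2.70×12.5×(849−417) = 14600 J.
Q = ΔU + W = -1620 J.
Net over both steps: W = -16200 J, Q = 1550 J, ΔU = 17700 J.

17700 J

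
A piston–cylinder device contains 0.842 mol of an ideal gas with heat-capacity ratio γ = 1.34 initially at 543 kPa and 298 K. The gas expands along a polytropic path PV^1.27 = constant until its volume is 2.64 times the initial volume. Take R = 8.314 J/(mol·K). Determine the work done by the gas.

1780 J

V₁ = nRT₁/P₁ = 0.842×8.314×298/543 = 3.84 L.
Polytropic n=1.27: T₂ = T₁(V₁/V₂)^(n−1) = 298×(0.379)^0.27 = 229 K; P₂ = P₁(V₁/V₂)^n = 158 kPa.
W = (P₁V₁−P₂V₂)/(n−1) = (543×3.84−158×10.1)/0.27 = 1780 J.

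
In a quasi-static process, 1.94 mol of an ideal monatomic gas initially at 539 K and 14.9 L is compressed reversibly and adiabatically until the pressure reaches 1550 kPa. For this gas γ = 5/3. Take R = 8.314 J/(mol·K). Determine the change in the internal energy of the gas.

P₁ = nRT₁/V₁ = 1.94×8.314×539/14.9 = 583 kPa.
Adiabatic: T₂/T₁ = (P₂/P₁)^((γ−1)/γ) ⇒ T₂ = 539×(2.66)^0.400 = 797 K; V₂ = 8.29 L.
For an ideal gas ΔU = nCvΔT with Cv = (3/2)R = 12.5 J/(mol·K).
ΔU = 1.94×12.5×(797−539) = 6240 J.

6240 J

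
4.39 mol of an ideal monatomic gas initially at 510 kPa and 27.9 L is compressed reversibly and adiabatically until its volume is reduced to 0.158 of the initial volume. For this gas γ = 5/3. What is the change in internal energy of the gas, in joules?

51700 J

T₁ = P₁V₁/(nR) = 510×27.9/(4.39×8.314) = 390 K.
Adiabatic: TV^(γ−1) = const ⇒ T₂ = 390×(6.33)^0.667 = 1330 K; PV^γ = const ⇒ P₂ = 11000 kPa.
For an ideal gas ΔU = nCvΔT with Cv = (3/2)R = 12.5 J/(mol·K).
ΔU = 4.39×12.5×(1330−390) = 51700 J.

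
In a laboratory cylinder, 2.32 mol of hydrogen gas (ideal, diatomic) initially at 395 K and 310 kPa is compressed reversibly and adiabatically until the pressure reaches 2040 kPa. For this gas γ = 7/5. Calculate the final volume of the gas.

V₁ = nRT₁/P₁ = 2.32×8.314×395/310 = 24.6 L.
Adiabatic: T₂/T₁ = (P₂/P₁)^((γ−1)/γ) ⇒ T₂ = 395×(6.58)^0.286 = 677 K; V₂ = 6.40 L.

6.40 L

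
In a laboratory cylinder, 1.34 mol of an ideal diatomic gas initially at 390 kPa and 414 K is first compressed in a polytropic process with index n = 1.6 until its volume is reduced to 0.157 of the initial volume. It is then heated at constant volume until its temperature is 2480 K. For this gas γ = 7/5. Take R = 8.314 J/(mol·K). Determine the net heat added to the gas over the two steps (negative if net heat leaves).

V₁ = nRT₁/P₁ = 1.34×8.314×414/390 = 11.8 L.
Step 1 — Polytropic n=1.6: T₂ = T₁(V₁/V₂)^(n−1) = 414×(6.37)^0.60 = 1260 K; P₂ = P₁(V₁/V₂)^n = 7540 kPa.
W = (P₁V₁−P₂V₂)/(n−1) = (390×11.8−7540×1.86)/0.60 = -15700 J.
ΔU = nCvΔT = 1.34×20.8×(1260−414) = 23500 J.
Q = ΔU + W = 7830 J.
State after step 1: P = 7540 kPa, V = 1.86 L, T = 1260 K.
Step 2 — Isochoric: V stays 1.86 L; P/T = const ⇒ T₂ = 2480 K, P₂ = 14900 kPa.
W = 0 (no volume change).
ΔU = nCvΔT = 1.34×20.8×(2480−1260) = 34100 J.
Q = ΔU = 34100 J.
Net over both steps: W = -15700 J, Q = 41900 J, ΔU = 57500 J.

41900 J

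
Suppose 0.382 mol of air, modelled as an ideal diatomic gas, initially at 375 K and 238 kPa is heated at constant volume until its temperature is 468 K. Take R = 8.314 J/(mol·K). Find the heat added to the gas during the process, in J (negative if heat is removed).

V₁ = nRT₁/P₁ = 0.382×8.314×375/238 = 5.00 L.
Isochoric: V stays 5.00 L; P/T = const ⇒ T₂ = 468 K, P₂ = 297 kPa.
W = 0 (no volume change).
ΔU = nCvΔT = 0.382×20.8×(468−375) = 738 J.
Q = ΔU = 738 J.

738 J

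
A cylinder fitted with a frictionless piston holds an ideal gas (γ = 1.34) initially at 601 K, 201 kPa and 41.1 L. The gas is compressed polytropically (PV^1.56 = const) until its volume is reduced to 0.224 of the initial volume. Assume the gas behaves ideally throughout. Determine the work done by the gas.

n = P₁V₁/(RT₁) = 201×41.1/(8.314×601) = 1.65 mol.
Polytropic n=1.56: T₂ = T₁(V₁/V₂)^(n−1) = 601×(4.46)^0.56 = 1390 K; P₂ = P₁(V₁/V₂)^n = 2070 kPa.
W = (P₁V₁−P₂V₂)/(n−1) = (201×41.1−2070×9.21)/0.56 = -19300 J.

-19300 J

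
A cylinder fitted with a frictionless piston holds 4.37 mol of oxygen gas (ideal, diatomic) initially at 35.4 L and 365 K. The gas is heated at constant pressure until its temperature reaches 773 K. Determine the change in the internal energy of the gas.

37100 J

P₁ = nRT₁/V₁ = 4.37×8.314×365/35.4 = 375 kPa.
Isobaric: P stays 375 kPa; V/T = const ⇒ T₂ = 773 K, V₂ = 75.0 L.
For an ideal gas ΔU = nCvΔT with Cv = (5/2)R = 20.8 J/(mol·K).
ΔU = 4.37×20.8×(773−365) = 37100 J.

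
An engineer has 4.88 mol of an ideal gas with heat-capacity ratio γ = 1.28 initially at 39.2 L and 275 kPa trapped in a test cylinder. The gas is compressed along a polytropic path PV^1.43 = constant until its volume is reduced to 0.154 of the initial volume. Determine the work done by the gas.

-31000 J

T₁ = P₁V₁/(nR) = 275×39.2/(4.88×8.314) = 266 K.
Polytropic n=1.43: T₂ = T₁(V₁/V₂)^(n−1) = 266×(6.49)^0.43 = 594 K; P₂ = P₁(V₁/V₂)^n = 3990 kPa.
W = (P₁V₁−P₂V₂)/(n−1) = (275×39.2−3990×6.04)/0.43 = -31000 J.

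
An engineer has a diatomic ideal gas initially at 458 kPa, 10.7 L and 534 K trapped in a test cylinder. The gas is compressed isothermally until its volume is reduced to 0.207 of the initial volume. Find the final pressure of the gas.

Isothermal: T stays 534 K; PV = const ⇒ V₂ = 2.21 L, P₂ = 2210 kPa.

2210 kPa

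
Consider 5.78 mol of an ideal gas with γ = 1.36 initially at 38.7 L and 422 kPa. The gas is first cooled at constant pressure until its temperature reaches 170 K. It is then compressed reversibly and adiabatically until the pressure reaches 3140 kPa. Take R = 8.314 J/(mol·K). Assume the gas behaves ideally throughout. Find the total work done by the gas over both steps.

T₁ = P₁V₁/(nR) = 422×38.7/(5.78×8.314) = 340 K.
Step 1 — Isobaric: P stays 422 kPa; V/T = const ⇒ T₂ = 170 K, V₂ = 19.4 L.
W = PΔV = 422×(19.4−38.7) kPa·L = -8160 J.
ΔU = nCvΔT = 5.78×23.1×(170−340) = -22700 J.
Q = ΔU + W = nCpΔT = -30800 J.
State after step 1: P = 422 kPa, V = 19.4 L, T = 170 K.
Step 2 — Adiabatic: T₂/T₁ = (P₂/P₁)^((γ−1)/γ) ⇒ T₂ = 170×(7.44)^0.265 = 289 K; V₂ = 4.43 L.
ΔU = nCvΔT = 5.78×23.1×(289−170) = 15900 J.
Q = 0 for an adiabatic process, so W = −ΔU = -15900 J.
Net over both steps: W = -24100 J, Q = -30800 J, ΔU = -6760 J.

-24100 J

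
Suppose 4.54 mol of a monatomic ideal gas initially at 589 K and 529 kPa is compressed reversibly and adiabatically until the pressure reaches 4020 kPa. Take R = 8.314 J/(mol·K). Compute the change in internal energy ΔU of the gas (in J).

41700 J

V₁ = nRT₁/P₁ = 4.54×8.314×589/529 = 42.0 L.
Adiabatic: T₂/T₁ = (P₂/P₁)^((γ−1)/γ) ⇒ T₂ = 589×(7.60)^0.400 = 1330 K; V₂ = 12.4 L.
For an ideal gas ΔU = nCvΔT with Cv = (3/2)R = 12.5 J/(mol·K).
ΔU = 4.54×12.5×(1330−589) = 41700 J.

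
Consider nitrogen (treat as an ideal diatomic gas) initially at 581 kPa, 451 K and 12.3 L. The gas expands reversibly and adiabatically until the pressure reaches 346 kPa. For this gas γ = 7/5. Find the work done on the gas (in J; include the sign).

n = P₁V₁/(RT₁) = 581×12.3/(8.314×451) = 1.91 mol.
Adiabatic: T₂/T₁ = (P₂/P₁)^((γ−1)/γ) ⇒ T₂ = 451×(0.596)^0.286 = 389 K; V₂ = 17.8 L.
ΔU = nCvΔT = 1.91×20.8×(389−451) = -2460 J.
Q = 0 for an adiabatic process, so W = −ΔU = 2460 J.
Work done on the gas = −W_by = -2460 J.

-2460 J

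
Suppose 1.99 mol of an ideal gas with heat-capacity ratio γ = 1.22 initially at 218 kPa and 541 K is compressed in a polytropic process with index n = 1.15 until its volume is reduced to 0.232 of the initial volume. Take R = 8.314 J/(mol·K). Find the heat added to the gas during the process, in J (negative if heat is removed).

V₁ = nRT₁/P₁ = 1.99×8.314×541/218 = 41.1 L.
Polytropic n=1.15: T₂ = T₁(V₁/V₂)^(n−1) = 541×(4.31)^0.15 = 674 K; P₂ = P₁(V₁/V₂)^n = 1170 kPa.
W = (P₁V₁−P₂V₂)/(n−1) = (218×41.1−1170×9.53)/0.15 = -14600 J.
ΔU = nCvΔT = 1.99×37.8×(674−541) = 9970 J.
Q = ΔU + W = -4650 J.

-4650 J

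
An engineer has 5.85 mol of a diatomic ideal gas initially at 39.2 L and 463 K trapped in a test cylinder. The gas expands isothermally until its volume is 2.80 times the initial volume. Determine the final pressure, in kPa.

P₁ = nRT₁/V₁ = 5.85×8.314×463/39.2 = 574 kPa.
Isothermal: T stays 463 K; PV = const ⇒ V₂ = 110 L, P₂ = 205 kPa.

205 kPa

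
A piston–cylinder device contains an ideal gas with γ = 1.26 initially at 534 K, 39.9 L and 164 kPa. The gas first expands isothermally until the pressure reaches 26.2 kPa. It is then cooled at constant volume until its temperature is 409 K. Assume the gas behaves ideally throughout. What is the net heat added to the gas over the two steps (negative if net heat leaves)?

n = P₁V₁/(RT₁) = 164×39.9/(8.314×534) = 1.47 mol.
Step 1 — Isothermal: T stays 534 K; PV = const ⇒ V₂ = 250 L, P₂ = 26.2 kPa.
ΔU = 0 (ideal gas, T constant).
W = nRT ln(V₂/V₁) = 1.47×8.314×534×ln(6.26) = 12000 J.
Q = ΔU + W = 12000 J.
State after step 1: P = 26.2 kPa, V = 250 L, T = 534 K.
Step 2 — Isochoric: V stays 250 L; P/T = const ⇒ T₂ = 409 K, P₂ = 20.1 kPa.
W = 0 (no volume change).
ΔU = nCvΔT = 1.47×32.0×(409−534) = -5890 J.
Q = ΔU = -5890 J.
Net over both steps: W = 12000 J, Q = 6110 J, ΔU = -5890 J.

6110 J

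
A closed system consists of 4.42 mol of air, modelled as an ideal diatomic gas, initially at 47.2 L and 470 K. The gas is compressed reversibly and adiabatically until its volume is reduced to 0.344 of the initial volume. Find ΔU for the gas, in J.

P₁ = nRT₁/V₁ = 4.42×8.314×470/47.2 = 366 kPa.
Adiabatic: TV^(γ−1) = const ⇒ T₂ = 470×(2.91)^0.400 = 720 K; PV^γ = const ⇒ P₂ = 1630 kPa.
For an ideal gas ΔU = nCvΔT with Cv = (5/2)R = 20.8 J/(mol·K).
ΔU = 4.42×20.8×(720−470) = 23000 J.

23000 J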